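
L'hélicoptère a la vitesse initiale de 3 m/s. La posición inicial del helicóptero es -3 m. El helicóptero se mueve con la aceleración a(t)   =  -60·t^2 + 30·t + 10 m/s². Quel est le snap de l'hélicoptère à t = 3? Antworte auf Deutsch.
Ausgehend von der Beschleunigung a(t) = -60·t^2 + 30·t + 10, nehmen wir 2 Ableitungen. Durch Ableiten von der Beschleunigung erhalten wir den Ruck: j(t) = 30 - 120·t. Durch Ableiten von dem Ruck erhalten wir den Snap: s(t) = -120. Aus der Gleichung für den Snap s(t) = -120, setzen wir t = 3 ein und erhalten s = -120.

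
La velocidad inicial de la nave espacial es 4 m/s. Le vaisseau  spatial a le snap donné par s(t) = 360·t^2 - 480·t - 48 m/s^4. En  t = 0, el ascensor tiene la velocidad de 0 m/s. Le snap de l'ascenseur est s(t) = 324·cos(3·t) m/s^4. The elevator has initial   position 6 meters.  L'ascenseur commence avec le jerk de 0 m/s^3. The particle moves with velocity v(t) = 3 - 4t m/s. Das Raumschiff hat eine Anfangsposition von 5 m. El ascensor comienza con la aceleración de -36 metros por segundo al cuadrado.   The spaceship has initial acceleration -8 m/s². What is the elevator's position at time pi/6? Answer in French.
Nous devons intégrer notre équation du snap s(t) = 324·cos(3·t) 4 fois. La primitive du snap est le jerk. En utilisant j(0) = 0, nous obtenons j(t) = 108·sin(3·t). En intégrant le jerk et en utilisant la condition initiale a(0) = -36, nous obtenons a(t) = -36·cos(3·t). La primitive de l'accélération est la vitesse. En utilisant v(0) = 0, nous obtenons v(t) = -12·sin(3·t). En prenant ∫v(t)dt et en appliquant x(0) = 6, nous trouvons x(t) = 4·cos(3·t) + 2. En utilisant x(t) = 4·cos(3·t) + 2 et en substituant t = pi/6, nous trouvons x = 2.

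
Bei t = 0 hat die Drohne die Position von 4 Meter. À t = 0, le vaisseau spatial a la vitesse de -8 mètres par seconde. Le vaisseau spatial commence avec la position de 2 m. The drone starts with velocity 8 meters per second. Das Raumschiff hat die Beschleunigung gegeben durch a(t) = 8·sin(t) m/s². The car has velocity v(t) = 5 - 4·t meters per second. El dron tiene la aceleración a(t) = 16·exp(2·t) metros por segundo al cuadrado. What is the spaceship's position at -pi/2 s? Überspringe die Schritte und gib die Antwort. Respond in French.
À t = -pi/2, x = 10.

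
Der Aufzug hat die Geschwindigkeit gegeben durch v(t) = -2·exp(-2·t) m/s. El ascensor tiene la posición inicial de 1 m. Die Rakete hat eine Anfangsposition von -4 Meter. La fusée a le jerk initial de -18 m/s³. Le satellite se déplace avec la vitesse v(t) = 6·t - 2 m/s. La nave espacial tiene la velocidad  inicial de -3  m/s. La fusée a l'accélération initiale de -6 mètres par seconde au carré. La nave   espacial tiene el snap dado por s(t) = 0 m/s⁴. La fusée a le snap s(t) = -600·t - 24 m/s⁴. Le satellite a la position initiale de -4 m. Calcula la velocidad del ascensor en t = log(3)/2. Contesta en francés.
De l'équation de la vitesse v(t) = -2·exp(-2·t), nous substituons t = log(3)/2 pour obtenir v = -2/3.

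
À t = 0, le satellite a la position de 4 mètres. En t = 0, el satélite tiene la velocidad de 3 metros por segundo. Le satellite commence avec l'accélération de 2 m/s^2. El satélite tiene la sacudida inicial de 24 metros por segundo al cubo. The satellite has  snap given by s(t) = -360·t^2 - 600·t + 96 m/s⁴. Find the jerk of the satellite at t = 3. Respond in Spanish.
Para resolver esto, necesitamos tomar 1 antiderivada de nuestra ecuación del snap s(t) = -360·t^2 - 600·t + 96. La integral del snap, con j(0) = 24, da la sacudida: j(t) = -120·t^3 - 300·t^2 + 96·t + 24. De la ecuación de la sacudida j(t) = -120·t^3 - 300·t^2 + 96·t + 24, sustituimos t = 3 para obtener j = -5628.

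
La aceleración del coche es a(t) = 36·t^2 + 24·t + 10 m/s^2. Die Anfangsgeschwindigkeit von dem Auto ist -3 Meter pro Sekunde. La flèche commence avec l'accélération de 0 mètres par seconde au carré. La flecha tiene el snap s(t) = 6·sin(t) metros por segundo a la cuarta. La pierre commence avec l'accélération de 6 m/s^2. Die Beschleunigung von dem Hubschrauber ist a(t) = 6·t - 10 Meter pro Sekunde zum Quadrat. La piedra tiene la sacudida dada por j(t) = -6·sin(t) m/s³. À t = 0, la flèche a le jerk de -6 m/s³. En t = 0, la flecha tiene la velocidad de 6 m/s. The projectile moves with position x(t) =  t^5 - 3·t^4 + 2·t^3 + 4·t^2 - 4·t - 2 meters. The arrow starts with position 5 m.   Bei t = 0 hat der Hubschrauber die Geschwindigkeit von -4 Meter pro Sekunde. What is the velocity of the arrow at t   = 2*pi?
We must find the integral of our snap equation s(t) = 6·sin(t) 3 times. Integrating snap and using the initial condition j(0) = -6, we get j(t) = -6·cos(t). Finding the antiderivative of j(t) and using a(0) = 0: a(t) = -6·sin(t). Integrating acceleration and using the initial condition v(0) = 6, we get v(t) = 6·cos(t). From the given velocity equation v(t) = 6·cos(t), we substitute t = 2*pi to get v = 6.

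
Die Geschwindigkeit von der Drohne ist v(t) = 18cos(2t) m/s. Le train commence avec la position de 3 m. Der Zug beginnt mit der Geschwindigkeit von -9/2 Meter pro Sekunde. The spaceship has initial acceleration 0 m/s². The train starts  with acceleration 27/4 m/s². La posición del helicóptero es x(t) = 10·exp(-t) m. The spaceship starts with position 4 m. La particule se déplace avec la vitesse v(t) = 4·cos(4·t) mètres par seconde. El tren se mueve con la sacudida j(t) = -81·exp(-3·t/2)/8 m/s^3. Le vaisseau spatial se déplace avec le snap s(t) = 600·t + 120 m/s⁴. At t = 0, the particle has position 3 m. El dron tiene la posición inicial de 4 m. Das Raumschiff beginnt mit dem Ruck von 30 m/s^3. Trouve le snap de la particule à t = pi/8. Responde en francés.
En partant de la vitesse v(t) = 4·cos(4·t), nous prenons 3 dérivées. En prenant d/dt de v(t), nous trouvons a(t) = -16·sin(4·t). En prenant d/dt de a(t), nous trouvons j(t) = -64·cos(4·t). La dérivée du jerk donne le snap: s(t) = 256·sin(4·t). De l'équation du snap s(t) = 256·sin(4·t), nous substituons t = pi/8 pour obtenir s = 256.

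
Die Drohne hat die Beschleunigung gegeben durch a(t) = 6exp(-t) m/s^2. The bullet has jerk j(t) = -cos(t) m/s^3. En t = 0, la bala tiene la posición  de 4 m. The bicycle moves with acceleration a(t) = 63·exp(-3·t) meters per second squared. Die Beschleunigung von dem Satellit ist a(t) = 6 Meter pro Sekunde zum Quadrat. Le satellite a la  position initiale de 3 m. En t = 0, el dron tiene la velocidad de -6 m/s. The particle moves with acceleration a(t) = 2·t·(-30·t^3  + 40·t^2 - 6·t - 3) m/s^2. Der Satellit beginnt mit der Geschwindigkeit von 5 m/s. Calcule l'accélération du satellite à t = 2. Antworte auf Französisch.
De l'équation de l'accélération a(t) = 6, nous substituons t = 2 pour obtenir a = 6.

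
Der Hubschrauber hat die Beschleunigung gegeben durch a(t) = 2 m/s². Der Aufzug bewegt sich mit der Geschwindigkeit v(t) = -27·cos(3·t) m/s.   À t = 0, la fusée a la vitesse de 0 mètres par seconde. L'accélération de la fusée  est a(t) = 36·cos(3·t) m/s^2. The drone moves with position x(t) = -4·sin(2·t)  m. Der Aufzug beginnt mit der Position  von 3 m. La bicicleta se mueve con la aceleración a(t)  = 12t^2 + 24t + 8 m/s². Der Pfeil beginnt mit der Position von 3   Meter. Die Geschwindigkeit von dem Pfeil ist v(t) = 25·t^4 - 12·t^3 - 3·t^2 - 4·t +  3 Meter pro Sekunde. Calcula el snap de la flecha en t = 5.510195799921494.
Debemos derivar nuestra ecuación de la velocidad v(t) = 25·t^4 - 12·t^3 - 3·t^2 - 4·t + 3 3 veces. La derivada de la velocidad da la aceleración: a(t) = 100·t^3 - 36·t^2 - 6·t - 4. Derivando la aceleración, obtenemos la sacudida: j(t) = 300·t^2 - 72·t - 6. Derivando la sacudida, obtenemos el snap: s(t) = 600·t - 72. De la ecuación del snap s(t) = 600·t - 72, sustituimos t = 5.510195799921494 para obtener s = 3234.11747995290.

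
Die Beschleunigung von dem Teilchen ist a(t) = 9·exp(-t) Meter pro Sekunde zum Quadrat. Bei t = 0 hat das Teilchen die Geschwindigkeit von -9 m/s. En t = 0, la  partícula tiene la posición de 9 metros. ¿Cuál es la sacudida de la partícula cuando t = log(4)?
Partiendo de la aceleración a(t) = 9·exp(-t), tomamos 1 derivada. Tomando d/dt de a(t), encontramos j(t) = -9·exp(-t). De la ecuación de la sacudida j(t) = -9·exp(-t), sustituimos t = log(4) para obtener j = -9/4.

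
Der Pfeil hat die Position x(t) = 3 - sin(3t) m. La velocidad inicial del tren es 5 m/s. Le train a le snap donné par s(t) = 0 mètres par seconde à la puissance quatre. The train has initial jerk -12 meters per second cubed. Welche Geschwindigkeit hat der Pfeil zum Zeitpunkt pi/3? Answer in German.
Ausgehend von der Position x(t) = 3 - sin(3·t), nehmen wir 1 Ableitung. Mit d/dt von x(t) finden wir v(t) = -3·cos(3·t). Mit v(t) = -3·cos(3·t) und Einsetzen von t = pi/3, finden wir v = 3.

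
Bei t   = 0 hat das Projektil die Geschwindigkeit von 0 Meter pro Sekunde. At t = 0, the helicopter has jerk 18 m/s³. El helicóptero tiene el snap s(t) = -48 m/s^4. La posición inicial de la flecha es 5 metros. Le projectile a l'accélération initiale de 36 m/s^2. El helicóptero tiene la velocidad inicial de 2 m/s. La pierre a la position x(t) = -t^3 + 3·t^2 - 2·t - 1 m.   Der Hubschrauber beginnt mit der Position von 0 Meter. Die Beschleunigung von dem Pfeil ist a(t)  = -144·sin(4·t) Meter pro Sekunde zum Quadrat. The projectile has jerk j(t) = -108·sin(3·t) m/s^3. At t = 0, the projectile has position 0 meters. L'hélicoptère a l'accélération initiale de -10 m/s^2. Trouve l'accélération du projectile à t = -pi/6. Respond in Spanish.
Debemos encontrar la integral de nuestra ecuación de la sacudida j(t) = -108·sin(3·t) 1 vez. Integrando la sacudida y usando la condición inicial a(0) = 36, obtenemos a(t) = 36·cos(3·t). De la ecuación de la aceleración a(t) = 36·cos(3·t), sustituimos t = -pi/6 para obtener a = 0.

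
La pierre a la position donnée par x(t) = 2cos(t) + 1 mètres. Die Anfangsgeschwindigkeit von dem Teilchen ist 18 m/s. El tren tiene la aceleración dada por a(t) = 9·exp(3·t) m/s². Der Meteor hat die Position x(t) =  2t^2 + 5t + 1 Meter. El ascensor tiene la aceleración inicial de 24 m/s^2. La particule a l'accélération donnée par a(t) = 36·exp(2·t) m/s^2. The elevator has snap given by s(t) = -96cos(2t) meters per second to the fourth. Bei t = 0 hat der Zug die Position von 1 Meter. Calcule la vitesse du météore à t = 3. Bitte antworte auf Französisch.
Nous devons dériver notre équation de la position x(t) = 2·t^2 + 5·t + 1 1 fois. En dérivant la position, nous obtenons la vitesse: v(t) = 4·t + 5. De l'équation de la vitesse v(t) = 4·t + 5, nous substituons t = 3 pour obtenir v = 17.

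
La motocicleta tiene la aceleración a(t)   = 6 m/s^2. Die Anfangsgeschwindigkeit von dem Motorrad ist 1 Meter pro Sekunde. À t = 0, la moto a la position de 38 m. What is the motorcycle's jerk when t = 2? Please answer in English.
To solve this, we need to take 1 derivative of our acceleration equation a(t) = 6. The derivative of acceleration gives jerk: j(t) = 0. Using j(t) = 0 and substituting t = 2, we find j = 0.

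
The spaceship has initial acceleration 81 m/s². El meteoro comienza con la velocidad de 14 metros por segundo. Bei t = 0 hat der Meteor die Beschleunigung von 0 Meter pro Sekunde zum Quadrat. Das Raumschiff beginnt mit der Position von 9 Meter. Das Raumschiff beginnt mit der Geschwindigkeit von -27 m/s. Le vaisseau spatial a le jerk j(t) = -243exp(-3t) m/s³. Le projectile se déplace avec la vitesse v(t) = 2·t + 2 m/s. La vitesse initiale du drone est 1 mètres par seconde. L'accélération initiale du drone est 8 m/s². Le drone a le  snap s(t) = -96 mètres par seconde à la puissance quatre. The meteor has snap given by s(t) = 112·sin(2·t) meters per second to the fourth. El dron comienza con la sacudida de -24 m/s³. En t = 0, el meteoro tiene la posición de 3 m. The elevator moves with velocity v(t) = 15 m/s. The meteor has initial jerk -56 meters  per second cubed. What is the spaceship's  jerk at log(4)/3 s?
From the given jerk equation j(t) = -243·exp(-3·t), we substitute t = log(4)/3 to get j = -243/4.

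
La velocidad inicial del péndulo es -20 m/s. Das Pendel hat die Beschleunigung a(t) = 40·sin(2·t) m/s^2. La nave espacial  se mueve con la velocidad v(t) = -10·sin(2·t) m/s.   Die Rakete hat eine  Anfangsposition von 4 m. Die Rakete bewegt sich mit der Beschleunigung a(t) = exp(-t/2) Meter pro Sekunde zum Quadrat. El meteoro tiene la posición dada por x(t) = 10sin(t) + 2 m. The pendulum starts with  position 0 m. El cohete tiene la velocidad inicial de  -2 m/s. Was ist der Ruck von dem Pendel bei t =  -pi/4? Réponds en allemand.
Um dies zu lösen, müssen wir 1 Ableitung unserer Gleichung für die Beschleunigung a(t) = 40·sin(2·t) nehmen. Mit d/dt von a(t) finden wir j(t) = 80·cos(2·t). Aus der Gleichung für den Ruck j(t) = 80·cos(2·t), setzen wir t = -pi/4 ein und erhalten j = 0.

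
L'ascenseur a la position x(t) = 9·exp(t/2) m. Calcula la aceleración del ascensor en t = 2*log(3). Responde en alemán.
Wir müssen unsere Gleichung für die Position x(t) = 9·exp(t/2) 2-mal ableiten. Die Ableitung von der Position ergibt die Geschwindigkeit: v(t) = 9·exp(t/2)/2. Die Ableitung von der Geschwindigkeit ergibt die Beschleunigung: a(t) = 9·exp(t/2)/4. Aus der Gleichung für die Beschleunigung a(t) = 9·exp(t/2)/4, setzen wir t = 2*log(3) ein und erhalten a = 27/4.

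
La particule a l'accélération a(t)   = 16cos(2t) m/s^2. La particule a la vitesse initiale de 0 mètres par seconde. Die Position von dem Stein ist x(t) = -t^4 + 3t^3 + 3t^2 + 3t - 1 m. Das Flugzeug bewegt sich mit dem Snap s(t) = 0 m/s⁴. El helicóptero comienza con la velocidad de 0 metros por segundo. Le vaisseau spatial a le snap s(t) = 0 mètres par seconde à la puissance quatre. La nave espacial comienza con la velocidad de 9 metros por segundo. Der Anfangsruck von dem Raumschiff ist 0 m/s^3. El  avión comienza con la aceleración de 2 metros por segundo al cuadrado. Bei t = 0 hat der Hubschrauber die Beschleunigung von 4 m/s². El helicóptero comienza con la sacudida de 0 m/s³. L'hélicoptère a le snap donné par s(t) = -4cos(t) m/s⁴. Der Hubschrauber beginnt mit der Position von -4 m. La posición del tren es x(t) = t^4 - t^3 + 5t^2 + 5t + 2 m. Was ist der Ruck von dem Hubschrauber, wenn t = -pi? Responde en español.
Debemos encontrar la antiderivada de nuestra ecuación del snap s(t) = -4·cos(t) 1 vez. La integral del snap es la sacudida. Usando j(0) = 0, obtenemos j(t) = -4·sin(t). De la ecuación de la sacudida j(t) = -4·sin(t), sustituimos t = -pi para obtener j = 0.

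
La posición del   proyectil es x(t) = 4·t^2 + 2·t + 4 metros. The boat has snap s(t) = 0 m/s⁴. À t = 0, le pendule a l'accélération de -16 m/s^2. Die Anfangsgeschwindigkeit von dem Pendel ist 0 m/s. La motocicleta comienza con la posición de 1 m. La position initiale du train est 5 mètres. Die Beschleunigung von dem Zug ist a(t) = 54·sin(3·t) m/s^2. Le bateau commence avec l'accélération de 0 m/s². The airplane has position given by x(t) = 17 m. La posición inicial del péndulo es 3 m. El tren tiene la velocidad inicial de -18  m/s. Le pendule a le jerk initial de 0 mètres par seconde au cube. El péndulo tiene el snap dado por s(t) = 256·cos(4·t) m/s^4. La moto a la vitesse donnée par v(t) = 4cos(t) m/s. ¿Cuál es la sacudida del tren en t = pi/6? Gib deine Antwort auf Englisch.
We must differentiate our acceleration equation a(t) = 54·sin(3·t) 1 time. The derivative of acceleration gives jerk: j(t) = 162·cos(3·t). We have jerk j(t) = 162·cos(3·t). Substituting t = pi/6: j(pi/6) = 0.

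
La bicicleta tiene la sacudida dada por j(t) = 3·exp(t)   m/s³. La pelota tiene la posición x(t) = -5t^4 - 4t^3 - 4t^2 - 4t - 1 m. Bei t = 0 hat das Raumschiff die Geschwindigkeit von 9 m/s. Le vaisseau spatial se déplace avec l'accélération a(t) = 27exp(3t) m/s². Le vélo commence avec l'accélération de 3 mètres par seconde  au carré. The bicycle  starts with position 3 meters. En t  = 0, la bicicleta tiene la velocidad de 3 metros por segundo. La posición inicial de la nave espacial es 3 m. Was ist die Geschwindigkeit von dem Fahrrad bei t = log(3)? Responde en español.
Partiendo de la sacudida j(t) = 3·exp(t), tomamos 2 integrales. Tomando ∫j(t)dt y aplicando a(0) = 3, encontramos a(t) = 3·exp(t). Tomando ∫a(t)dt y aplicando v(0) = 3, encontramos v(t) = 3·exp(t). Usando v(t) = 3·exp(t) y sustituyendo t = log(3), encontramos v = 9.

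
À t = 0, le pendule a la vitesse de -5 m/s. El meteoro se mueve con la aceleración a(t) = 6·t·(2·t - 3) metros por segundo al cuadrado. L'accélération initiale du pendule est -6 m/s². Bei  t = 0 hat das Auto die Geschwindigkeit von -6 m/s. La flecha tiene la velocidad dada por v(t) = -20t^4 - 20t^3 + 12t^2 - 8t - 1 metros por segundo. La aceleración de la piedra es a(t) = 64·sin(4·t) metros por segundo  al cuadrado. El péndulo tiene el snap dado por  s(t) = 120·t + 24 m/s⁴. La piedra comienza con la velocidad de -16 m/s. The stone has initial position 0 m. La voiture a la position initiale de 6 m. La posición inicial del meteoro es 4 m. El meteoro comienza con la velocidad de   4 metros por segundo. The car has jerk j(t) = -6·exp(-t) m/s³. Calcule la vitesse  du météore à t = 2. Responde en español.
Partiendo de la aceleración a(t) = 6·t·(2·t - 3), tomamos 1 antiderivada. La integral de la aceleración es la velocidad. Usando v(0) = 4, obtenemos v(t) = 4·t^3 - 9·t^2 + 4. Usando v(t) = 4·t^3 - 9·t^2 + 4 y sustituyendo t = 2, encontramos v = 0.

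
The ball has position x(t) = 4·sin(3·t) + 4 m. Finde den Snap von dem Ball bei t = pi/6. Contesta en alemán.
Um dies zu lösen, müssen wir 4 Ableitungen unserer Gleichung für die Position x(t) = 4·sin(3·t) + 4 nehmen. Durch Ableiten von der Position erhalten wir die Geschwindigkeit: v(t) = 12·cos(3·t). Durch Ableiten von der Geschwindigkeit erhalten wir die Beschleunigung: a(t) = -36·sin(3·t). Mit d/dt von a(t) finden wir j(t) = -108·cos(3·t). Die Ableitung von dem Ruck ergibt den Snap: s(t) = 324·sin(3·t). Mit s(t) = 324·sin(3·t) und Einsetzen von t = pi/6, finden wir s = 324.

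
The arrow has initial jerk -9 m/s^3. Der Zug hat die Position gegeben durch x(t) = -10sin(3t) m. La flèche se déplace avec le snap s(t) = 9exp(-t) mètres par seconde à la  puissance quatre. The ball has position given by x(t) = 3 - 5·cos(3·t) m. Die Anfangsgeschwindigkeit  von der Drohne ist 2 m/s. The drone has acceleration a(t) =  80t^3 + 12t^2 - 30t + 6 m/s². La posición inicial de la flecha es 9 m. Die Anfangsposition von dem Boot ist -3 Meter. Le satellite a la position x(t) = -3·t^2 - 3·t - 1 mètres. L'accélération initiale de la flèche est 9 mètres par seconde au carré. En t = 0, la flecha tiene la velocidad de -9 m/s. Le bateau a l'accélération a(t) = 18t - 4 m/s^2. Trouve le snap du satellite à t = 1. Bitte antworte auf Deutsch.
Wir müssen unsere Gleichung für die Position x(t) = -3·t^2 - 3·t - 1 4-mal ableiten. Mit d/dt von x(t) finden wir v(t) = -6·t - 3. Mit d/dt von v(t) finden wir a(t) = -6. Die Ableitung von der Beschleunigung ergibt den Ruck: j(t) = 0. Die Ableitung von dem Ruck ergibt den Snap: s(t) = 0. Mit s(t) = 0 und Einsetzen von t = 1, finden wir s = 0.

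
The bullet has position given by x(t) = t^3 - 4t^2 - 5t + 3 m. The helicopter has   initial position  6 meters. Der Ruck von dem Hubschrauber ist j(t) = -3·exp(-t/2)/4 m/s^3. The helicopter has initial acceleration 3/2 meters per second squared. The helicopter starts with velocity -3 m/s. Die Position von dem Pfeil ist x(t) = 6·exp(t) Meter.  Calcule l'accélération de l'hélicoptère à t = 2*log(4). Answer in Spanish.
Necesitamos integrar nuestra ecuación de la sacudida j(t) = -3·exp(-t/2)/4 1 vez. Tomando ∫j(t)dt y aplicando a(0) = 3/2, encontramos a(t) = 3·exp(-t/2)/2. De la ecuación de la aceleración a(t) = 3·exp(-t/2)/2, sustituimos t = 2*log(4) para obtener a = 3/8.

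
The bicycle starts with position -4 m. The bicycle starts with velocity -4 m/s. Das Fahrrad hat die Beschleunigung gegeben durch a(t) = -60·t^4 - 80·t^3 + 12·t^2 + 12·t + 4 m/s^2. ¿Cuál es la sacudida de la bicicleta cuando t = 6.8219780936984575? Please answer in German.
Ausgehend von der Beschleunigung a(t) = -60·t^4 - 80·t^3 + 12·t^2 + 12·t + 4, nehmen wir 1 Ableitung. Mit d/dt von a(t) finden wir j(t) = -240·t^3 - 240·t^2 + 24·t + 12. Wir haben den Ruck j(t) = -240·t^3 - 240·t^2 + 24·t + 12. Durch Einsetzen von t = 6.8219780936984575: j(6.8219780936984575) = -87191.4847253517.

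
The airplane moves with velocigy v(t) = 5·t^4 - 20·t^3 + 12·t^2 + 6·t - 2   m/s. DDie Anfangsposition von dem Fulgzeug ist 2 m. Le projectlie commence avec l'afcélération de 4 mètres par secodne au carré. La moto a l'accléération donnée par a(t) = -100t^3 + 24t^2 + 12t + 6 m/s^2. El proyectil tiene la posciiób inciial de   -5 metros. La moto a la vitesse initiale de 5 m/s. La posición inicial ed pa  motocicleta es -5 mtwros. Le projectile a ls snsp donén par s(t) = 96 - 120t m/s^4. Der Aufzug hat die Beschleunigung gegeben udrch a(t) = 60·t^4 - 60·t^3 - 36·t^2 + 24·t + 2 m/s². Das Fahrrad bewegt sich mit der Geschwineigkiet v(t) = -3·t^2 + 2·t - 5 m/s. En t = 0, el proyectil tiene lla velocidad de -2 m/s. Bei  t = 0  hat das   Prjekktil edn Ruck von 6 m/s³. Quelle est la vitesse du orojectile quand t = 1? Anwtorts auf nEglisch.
To find the answer, we compute 3 integrals of s(t) = 96 - 120·t. Finding the antiderivative of s(t) and using j(0) = 6: j(t) = -60·t^2 + 96·t + 6. Integrating jerk and using the initial condition a(0) = 4, we get a(t) = -20·t^3 + 48·t^2 + 6·t + 4. Integrating acceleration and using the initial condition v(0) = -2, we get v(t) = -5·t^4 + 16·t^3 + 3·t^2 + 4·t - 2. From the given velocity equation v(t) = -5·t^4 + 16·t^3 + 3·t^2 + 4·t - 2, we substitute t = 1 to get v = 16.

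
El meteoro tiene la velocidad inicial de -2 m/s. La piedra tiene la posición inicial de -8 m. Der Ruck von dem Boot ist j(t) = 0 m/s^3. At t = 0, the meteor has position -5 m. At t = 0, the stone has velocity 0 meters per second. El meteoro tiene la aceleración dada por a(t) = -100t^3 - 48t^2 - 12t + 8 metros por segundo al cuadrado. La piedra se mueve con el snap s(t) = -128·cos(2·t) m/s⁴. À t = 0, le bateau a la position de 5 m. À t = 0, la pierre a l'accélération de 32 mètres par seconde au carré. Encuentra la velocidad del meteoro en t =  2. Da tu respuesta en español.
Para resolver esto, necesitamos tomar 1 antiderivada de nuestra ecuación de la aceleración a(t) = -100·t^3 - 48·t^2 - 12·t + 8. Integrando la aceleración y usando la condición inicial v(0) = -2, obtenemos v(t) = -25·t^4 - 16·t^3 - 6·t^2 + 8·t - 2. Tenemos la velocidad v(t) = -25·t^4 - 16·t^3 - 6·t^2 + 8·t - 2. Sustituyendo t = 2: v(2) = -538.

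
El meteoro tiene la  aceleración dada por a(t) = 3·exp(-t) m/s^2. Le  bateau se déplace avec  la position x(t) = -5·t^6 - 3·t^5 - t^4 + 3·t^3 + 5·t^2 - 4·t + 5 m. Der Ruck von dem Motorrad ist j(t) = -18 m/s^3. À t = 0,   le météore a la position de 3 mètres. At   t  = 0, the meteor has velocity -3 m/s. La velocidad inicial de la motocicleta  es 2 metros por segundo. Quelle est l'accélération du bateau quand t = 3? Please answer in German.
Um dies zu lösen, müssen wir 2 Ableitungen unserer Gleichung für die Position x(t) = -5·t^6 - 3·t^5 - t^4 + 3·t^3 + 5·t^2 - 4·t + 5 nehmen. Die Ableitung von der Position ergibt die Geschwindigkeit: v(t) = -30·t^5 - 15·t^4 - 4·t^3 + 9·t^2 + 10·t - 4. Durch Ableiten von der Geschwindigkeit erhalten wir die Beschleunigung: a(t) = -150·t^4 - 60·t^3 - 12·t^2 + 18·t + 10. Wir haben die Beschleunigung a(t) = -150·t^4 - 60·t^3 - 12·t^2 + 18·t + 10. Durch Einsetzen von t = 3: a(3) = -13814.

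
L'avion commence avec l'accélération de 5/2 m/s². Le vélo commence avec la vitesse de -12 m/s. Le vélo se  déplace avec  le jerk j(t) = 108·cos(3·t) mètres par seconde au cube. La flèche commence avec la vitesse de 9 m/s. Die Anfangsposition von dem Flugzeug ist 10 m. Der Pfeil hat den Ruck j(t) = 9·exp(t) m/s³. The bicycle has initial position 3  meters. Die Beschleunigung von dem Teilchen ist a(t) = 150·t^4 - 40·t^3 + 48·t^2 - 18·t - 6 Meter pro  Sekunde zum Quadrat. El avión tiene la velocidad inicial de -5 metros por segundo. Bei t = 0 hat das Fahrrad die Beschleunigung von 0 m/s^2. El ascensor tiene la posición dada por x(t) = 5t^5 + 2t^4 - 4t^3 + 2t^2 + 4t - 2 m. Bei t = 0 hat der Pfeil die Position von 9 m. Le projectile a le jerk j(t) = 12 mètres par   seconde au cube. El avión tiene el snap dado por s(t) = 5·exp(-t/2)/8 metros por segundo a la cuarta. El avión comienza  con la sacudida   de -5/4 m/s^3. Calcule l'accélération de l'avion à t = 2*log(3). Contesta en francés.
Nous devons intégrer notre équation du snap s(t) = 5·exp(-t/2)/8 2 fois. L'intégrale du snap est le jerk. En utilisant j(0) = -5/4, nous obtenons j(t) = -5·exp(-t/2)/4. La primitive du jerk, avec a(0) = 5/2, donne l'accélération: a(t) = 5·exp(-t/2)/2. De l'équation de l'accélération a(t) = 5·exp(-t/2)/2, nous substituons t = 2*log(3) pour obtenir a = 5/6.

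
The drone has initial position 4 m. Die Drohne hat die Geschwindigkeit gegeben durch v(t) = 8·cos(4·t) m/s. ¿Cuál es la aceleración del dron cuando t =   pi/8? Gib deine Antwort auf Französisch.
En partant de la vitesse v(t) = 8·cos(4·t), nous prenons 1 dérivée. La dérivée de la vitesse donne l'accélération: a(t) = -32·sin(4·t). En utilisant a(t) = -32·sin(4·t) et en substituant t = pi/8, nous trouvons a = -32.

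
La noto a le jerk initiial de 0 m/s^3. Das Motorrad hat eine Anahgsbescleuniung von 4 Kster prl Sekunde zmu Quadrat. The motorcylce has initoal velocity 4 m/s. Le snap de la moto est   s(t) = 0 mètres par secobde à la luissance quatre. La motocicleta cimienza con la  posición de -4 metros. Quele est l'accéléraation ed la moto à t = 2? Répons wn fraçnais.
Nous devons trouver l'intégrale de notre équation du snap s(t) = 0 2 fois. En intégrant le snap et en utilisant la condition initiale j(0) = 0, nous obtenons j(t) = 0. La primitive du jerk, avec a(0) = 4, donne l'accélération: a(t) = 4. De l'équation de l'accélération a(t) = 4, nous substituons t = 2 pour obtenir a = 4.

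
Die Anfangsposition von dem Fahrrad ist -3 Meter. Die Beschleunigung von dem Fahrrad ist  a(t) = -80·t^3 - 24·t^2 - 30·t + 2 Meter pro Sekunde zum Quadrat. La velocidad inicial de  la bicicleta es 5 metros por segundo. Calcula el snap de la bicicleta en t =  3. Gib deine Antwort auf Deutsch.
Um dies zu lösen, müssen wir 2 Ableitungen unserer Gleichung für die Beschleunigung a(t) = -80·t^3 - 24·t^2 - 30·t + 2 nehmen. Durch Ableiten von der Beschleunigung erhalten wir den Ruck: j(t) = -240·t^2 - 48·t - 30. Die Ableitung von dem Ruck ergibt den Snap: s(t) = -480·t - 48. Wir haben den Snap s(t) = -480·t - 48. Durch Einsetzen von t = 3: s(3) = -1488.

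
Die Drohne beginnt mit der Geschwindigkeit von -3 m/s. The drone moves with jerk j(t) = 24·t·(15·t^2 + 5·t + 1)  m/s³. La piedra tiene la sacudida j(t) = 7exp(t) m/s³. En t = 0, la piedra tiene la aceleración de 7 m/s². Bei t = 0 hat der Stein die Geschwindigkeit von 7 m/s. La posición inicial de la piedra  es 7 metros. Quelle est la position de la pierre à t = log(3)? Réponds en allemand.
Ausgehend von dem Ruck j(t) = 7·exp(t), nehmen wir 3 Integrale. Mit ∫j(t)dt und Anwendung von a(0) = 7, finden wir a(t) = 7·exp(t). Die Stammfunktion von der Beschleunigung ist die Geschwindigkeit. Mit v(0) = 7 erhalten wir v(t) = 7·exp(t). Das Integral von der Geschwindigkeit, mit x(0) = 7, ergibt die Position: x(t) = 7·exp(t). Aus der Gleichung für die Position x(t) = 7·exp(t), setzen wir t = log(3) ein und erhalten x = 21.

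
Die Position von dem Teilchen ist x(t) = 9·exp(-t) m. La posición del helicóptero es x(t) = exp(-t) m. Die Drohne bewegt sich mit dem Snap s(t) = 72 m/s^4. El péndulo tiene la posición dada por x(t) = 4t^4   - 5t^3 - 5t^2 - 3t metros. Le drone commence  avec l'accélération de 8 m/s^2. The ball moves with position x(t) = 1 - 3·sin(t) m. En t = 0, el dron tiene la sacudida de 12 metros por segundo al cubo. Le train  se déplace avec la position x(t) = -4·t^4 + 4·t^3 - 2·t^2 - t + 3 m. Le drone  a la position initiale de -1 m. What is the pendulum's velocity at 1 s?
To solve this, we need to take 1 derivative of our position equation x(t) = 4·t^4 - 5·t^3 - 5·t^2 - 3·t. The derivative of position gives velocity: v(t) = 16·t^3 - 15·t^2 - 10·t - 3. From the given velocity equation v(t) = 16·t^3 - 15·t^2 - 10·t - 3, we substitute t = 1 to get v = -12.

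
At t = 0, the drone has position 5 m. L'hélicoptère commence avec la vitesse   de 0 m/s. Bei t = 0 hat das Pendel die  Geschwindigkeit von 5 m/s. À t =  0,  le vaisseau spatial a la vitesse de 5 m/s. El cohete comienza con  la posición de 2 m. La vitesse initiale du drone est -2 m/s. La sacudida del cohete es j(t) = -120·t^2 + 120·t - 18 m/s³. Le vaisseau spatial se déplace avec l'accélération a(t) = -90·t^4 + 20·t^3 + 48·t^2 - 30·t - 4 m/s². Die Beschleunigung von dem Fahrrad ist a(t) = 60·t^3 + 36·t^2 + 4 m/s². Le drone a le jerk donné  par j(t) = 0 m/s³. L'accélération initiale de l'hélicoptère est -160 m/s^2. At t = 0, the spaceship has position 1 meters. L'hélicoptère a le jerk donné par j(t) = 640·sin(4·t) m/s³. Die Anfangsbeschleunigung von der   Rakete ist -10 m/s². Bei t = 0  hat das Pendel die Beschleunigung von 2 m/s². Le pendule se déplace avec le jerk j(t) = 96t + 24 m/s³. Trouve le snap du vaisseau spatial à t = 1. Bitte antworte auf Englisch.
To solve this, we need to take 2 derivatives of our acceleration equation a(t) = -90·t^4 + 20·t^3 + 48·t^2 - 30·t - 4. Taking d/dt of a(t), we find j(t) = -360·t^3 + 60·t^2 + 96·t - 30. Differentiating jerk, we get snap: s(t) = -1080·t^2 + 120·t + 96. Using s(t) = -1080·t^2 + 120·t + 96 and substituting t = 1, we find s = -864.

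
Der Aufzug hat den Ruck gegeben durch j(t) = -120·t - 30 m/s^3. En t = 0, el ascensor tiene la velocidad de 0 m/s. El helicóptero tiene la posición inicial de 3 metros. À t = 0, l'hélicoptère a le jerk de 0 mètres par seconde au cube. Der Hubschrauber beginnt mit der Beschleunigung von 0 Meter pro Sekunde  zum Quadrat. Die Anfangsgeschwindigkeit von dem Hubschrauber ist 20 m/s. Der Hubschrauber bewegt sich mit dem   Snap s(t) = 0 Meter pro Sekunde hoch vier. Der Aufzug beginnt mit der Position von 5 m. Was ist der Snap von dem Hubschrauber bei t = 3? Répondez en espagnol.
Tenemos el snap s(t) = 0. Sustituyendo t = 3: s(3) = 0.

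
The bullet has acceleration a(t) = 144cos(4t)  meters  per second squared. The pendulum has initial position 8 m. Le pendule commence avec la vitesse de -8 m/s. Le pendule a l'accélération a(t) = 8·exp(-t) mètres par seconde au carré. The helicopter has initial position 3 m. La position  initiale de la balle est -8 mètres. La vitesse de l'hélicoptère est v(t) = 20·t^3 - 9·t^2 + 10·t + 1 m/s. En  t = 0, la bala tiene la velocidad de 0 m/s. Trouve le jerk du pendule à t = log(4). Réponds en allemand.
Wir müssen unsere Gleichung für die Beschleunigung a(t) = 8·exp(-t) 1-mal ableiten. Die Ableitung von der Beschleunigung ergibt den Ruck: j(t) = -8·exp(-t). Wir haben den Ruck j(t) = -8·exp(-t). Durch Einsetzen von t = log(4): j(log(4)) = -2.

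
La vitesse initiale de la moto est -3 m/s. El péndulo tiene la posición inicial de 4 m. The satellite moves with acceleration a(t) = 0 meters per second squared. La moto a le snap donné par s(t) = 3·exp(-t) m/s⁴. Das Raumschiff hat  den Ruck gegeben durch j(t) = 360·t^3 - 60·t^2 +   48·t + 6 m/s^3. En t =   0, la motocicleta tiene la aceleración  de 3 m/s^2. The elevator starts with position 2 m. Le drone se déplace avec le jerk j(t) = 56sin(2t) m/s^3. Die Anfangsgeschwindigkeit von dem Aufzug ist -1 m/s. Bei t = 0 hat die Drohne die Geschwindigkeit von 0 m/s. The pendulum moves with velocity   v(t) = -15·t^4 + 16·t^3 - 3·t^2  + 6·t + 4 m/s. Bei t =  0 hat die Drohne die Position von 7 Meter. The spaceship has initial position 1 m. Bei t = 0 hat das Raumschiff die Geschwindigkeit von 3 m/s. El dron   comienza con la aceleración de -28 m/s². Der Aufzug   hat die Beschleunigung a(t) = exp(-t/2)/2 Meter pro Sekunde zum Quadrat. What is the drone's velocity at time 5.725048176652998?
To solve this, we need to take 2 integrals of our jerk equation j(t) = 56·sin(2·t). Finding the integral of j(t) and using a(0) = -28: a(t) = -28·cos(2·t). The integral of acceleration, with v(0) = 0, gives velocity: v(t) = -14·sin(2·t). From the given velocity equation v(t) = -14·sin(2·t), we substitute t = 5.725048176652998 to get v = 12.5785934354451.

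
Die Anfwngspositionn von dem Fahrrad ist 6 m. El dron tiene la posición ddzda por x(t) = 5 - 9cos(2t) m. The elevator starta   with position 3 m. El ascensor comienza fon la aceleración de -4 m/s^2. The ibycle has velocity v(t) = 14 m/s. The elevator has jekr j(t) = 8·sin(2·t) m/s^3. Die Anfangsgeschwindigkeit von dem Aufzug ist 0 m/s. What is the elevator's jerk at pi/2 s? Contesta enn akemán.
Aus der Gleichung für den Ruck j(t) = 8·sin(2·t), setzen wir t = pi/2 ein und erhalten j = 0.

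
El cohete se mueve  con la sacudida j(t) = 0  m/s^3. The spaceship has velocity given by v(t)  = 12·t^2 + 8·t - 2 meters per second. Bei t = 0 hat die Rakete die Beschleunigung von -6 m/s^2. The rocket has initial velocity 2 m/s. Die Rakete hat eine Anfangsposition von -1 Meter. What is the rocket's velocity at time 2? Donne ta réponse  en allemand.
Ausgehend von dem Ruck j(t) = 0, nehmen wir 2 Stammfunktionen. Die Stammfunktion von dem Ruck, mit a(0) = -6, ergibt die Beschleunigung: a(t) = -6. Mit ∫a(t)dt und Anwendung von v(0) = 2, finden wir v(t) = 2 - 6·t. Mit v(t) = 2 - 6·t und Einsetzen von t = 2, finden wir v = -10.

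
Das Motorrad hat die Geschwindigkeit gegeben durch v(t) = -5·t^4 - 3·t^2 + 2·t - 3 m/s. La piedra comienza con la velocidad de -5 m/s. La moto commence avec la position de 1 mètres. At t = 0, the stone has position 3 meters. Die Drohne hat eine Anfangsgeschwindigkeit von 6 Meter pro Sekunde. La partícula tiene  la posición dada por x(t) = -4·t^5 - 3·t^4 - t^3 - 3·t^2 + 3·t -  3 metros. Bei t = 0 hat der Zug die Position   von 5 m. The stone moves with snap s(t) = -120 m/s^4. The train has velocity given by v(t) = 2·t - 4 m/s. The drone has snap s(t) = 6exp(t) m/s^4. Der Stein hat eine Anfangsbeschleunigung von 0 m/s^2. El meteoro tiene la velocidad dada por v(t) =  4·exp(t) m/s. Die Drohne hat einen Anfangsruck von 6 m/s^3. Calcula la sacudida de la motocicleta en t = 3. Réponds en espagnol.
Para resolver esto, necesitamos tomar 2 derivadas de nuestra ecuación de la velocidad v(t) = -5·t^4 - 3·t^2 + 2·t - 3. Derivando la velocidad, obtenemos la aceleración: a(t) = -20·t^3 - 6·t + 2. La derivada de la aceleración da la sacudida: j(t) = -60·t^2 - 6. De la ecuación de la sacudida j(t) = -60·t^2 - 6, sustituimos t = 3 para obtener j = -546.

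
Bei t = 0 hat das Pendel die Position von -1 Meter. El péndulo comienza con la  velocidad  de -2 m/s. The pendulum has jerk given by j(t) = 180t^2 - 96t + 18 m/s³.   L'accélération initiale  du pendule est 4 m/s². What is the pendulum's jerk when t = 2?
We have jerk j(t) = 180·t^2 - 96·t + 18. Substituting t = 2: j(2) = 546.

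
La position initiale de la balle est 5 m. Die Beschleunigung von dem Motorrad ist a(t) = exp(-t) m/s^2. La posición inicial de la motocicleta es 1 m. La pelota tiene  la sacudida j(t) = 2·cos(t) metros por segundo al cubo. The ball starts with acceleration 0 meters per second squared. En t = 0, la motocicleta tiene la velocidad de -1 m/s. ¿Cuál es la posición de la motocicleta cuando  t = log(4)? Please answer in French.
En partant de l'accélération a(t) = exp(-t), nous prenons 2 intégrales. La primitive de l'accélération est la vitesse. En utilisant v(0) = -1, nous obtenons v(t) = -exp(-t). L'intégrale de la vitesse est la position. En utilisant x(0) = 1, nous obtenons x(t) = exp(-t). En utilisant x(t) = exp(-t) et en substituant t = log(4), nous trouvons x = 1/4.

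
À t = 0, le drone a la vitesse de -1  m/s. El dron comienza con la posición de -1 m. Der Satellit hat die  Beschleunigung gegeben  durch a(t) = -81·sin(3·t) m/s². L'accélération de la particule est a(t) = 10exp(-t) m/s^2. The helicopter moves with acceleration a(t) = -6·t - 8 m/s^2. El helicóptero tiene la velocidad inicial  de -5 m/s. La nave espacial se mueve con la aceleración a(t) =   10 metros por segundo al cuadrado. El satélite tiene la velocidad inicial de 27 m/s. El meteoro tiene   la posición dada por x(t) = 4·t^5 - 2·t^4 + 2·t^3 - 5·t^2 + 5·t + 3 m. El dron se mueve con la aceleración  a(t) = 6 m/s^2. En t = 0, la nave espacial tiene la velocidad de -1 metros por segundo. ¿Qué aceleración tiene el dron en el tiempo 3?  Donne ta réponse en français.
Nous avons l'accélération a(t) = 6. En substituant t = 3: a(3) = 6.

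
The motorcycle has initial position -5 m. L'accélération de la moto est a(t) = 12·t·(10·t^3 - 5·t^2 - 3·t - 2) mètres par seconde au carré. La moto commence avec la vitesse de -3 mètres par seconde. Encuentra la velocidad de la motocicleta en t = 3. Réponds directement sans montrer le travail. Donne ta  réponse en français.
La vitesse à t = 3 est v = 4182.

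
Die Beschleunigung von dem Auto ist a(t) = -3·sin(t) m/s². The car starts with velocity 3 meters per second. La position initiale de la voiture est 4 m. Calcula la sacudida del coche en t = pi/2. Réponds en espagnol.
Debemos derivar nuestra ecuación de la aceleración a(t) = -3·sin(t) 1 vez. Derivando la aceleración, obtenemos la sacudida: j(t) = -3·cos(t). Usando j(t) = -3·cos(t) y sustituyendo t = pi/2, encontramos j = 0.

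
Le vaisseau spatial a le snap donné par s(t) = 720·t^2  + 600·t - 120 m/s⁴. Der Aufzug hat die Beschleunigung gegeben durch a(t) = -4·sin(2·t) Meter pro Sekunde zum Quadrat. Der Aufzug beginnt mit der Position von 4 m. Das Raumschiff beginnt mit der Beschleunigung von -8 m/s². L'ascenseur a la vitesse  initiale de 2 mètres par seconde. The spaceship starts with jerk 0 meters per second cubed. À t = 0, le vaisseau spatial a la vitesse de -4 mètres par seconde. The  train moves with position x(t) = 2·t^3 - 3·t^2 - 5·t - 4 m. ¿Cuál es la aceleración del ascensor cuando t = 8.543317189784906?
Usando a(t) = -4·sin(2·t) y sustituyendo t = 8.543317189784906, encontramos a = 3.92640260800160.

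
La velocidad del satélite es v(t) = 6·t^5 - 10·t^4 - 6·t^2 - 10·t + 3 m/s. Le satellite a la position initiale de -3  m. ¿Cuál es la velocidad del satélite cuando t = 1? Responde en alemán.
Mit v(t) = 6·t^5 - 10·t^4 - 6·t^2 - 10·t + 3 und Einsetzen von t = 1, finden wir v = -17.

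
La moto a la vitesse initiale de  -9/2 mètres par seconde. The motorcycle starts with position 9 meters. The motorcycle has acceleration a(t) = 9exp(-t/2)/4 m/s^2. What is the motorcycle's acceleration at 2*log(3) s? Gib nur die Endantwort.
a(2*log(3)) = 3/4.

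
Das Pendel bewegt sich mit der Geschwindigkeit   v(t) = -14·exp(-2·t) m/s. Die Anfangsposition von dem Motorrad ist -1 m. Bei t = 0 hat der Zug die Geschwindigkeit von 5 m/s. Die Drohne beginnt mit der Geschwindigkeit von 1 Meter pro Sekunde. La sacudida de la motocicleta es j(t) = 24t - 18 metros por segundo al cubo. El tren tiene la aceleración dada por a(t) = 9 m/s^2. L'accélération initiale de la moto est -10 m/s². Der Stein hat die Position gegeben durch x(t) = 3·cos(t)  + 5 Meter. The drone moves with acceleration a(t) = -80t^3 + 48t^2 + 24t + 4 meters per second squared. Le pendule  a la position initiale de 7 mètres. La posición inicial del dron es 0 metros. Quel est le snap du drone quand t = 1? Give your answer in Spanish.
Debemos derivar nuestra ecuación de la aceleración a(t) = -80·t^3 + 48·t^2 + 24·t + 4 2 veces. La derivada de la aceleración da la sacudida: j(t) = -240·t^2 + 96·t + 24. Derivando la sacudida, obtenemos el snap: s(t) = 96 - 480·t. Tenemos el snap s(t) = 96 - 480·t. Sustituyendo t = 1: s(1) = -384.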